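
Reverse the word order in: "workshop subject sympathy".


Original: "workshop subject sympathy"
Words (1..n): workshop | subject | sympathy
Reversed (n..1): sympathy | subject | workshop
Result = "sympathy subject workshop"


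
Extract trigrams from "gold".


Word: "gold" (length 4)
Number of trigrams = 4 - 3 + 1 = 2
  Position 0: "gol"
  Position 1: "old"
Trigrams = "gol", "old"


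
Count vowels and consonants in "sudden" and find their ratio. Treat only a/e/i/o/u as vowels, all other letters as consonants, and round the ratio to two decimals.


Word: "sudden"
Vowels (a,e,i,o,u): 2
Consonants: 4
Ratio = 2/4
= 0.50


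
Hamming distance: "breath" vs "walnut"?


Comparing character by character (same length = 6):
  Pos 0: 'b' vs 'w' !=
  Pos 1: 'r' vs 'a' !=
  Pos 2: 'e' vs 'l' !=
  Pos 3: 'a' vs 'n' !=
  Pos 4: 't' vs 'u' !=
  Pos 5: 'h' vs 't' !=
Hamming distance = 6


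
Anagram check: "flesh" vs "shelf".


Word 1: "flesh" → sorted: efhls
Word 2: "shelf" → sorted: efhls
Same letters? efhls == efhls
Anagram = Yes


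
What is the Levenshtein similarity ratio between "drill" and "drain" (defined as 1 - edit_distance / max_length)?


Word 1: "drill" (length 5)
Word 2: "drain" (length 5)
One optimal edit sequence:
  1. keep 'd'
  2. keep 'r'
  3. substitute 'i' -> 'a'  (+1)
  4. substitute 'l' -> 'i'  (+1)
  5. substitute 'l' -> 'n'  (+1)
Edit distance = 3
Max length = max(5, 5) = 5
Similarity = 1 - 3/5
= 0.4000


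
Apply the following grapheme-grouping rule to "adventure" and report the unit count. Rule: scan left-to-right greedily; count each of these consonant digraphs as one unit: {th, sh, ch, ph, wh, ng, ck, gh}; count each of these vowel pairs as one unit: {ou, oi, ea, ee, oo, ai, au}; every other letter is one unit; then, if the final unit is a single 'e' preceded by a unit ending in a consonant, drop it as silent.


Word: "adventure" (9 letters)
Left-to-right scan:
  1. 'a' (letter)
  2. 'd' (letter)
  3. 'v' (letter)
  4. 'e' (letter)
  5. 'n' (letter)
  6. 't' (letter)
  7. 'u' (letter)
  8. 'r' (letter)
  9. 'e' (letter)
Units from scan: 9
Final unit is 'e' after a consonant -> drop as silent (-1)
Sound units = 8 units


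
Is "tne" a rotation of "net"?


Word: "net", Candidate: "tne"
Method: check if candidate is substring of word+word
"netnet" contains "tne"? Yes
Is rotation = Yes


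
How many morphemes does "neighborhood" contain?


Word: "neighborhood"
Morphemes: neighbor | -hood
Each morpheme carries meaning
= 2 morphemes


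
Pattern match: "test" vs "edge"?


Pattern of "test": [0, 1, 2, 0]
Pattern of "edge": [0, 1, 2, 0]
Patterns match
Same pattern = Yes


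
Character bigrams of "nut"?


Word: "nut" (length 3)
Number of bigrams = 3 - 2 + 1 = 2
  Position 0: "nu"
  Position 1: "ut"
Bigrams = "nu", "ut"


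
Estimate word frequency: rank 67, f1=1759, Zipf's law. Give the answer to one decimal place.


Zipf's law: f(r) = f(1) / r
f(1) = 1759
f(67) = 1759 / 67
= 26.3 occurrences


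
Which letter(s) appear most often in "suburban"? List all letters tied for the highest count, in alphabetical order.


Word: "suburban"
Letter counts:
  'a': 1
  'b': 2
  'n': 1
  'r': 1
  's': 1
  'u': 2
Maximum count = 2
Most frequent = 'b', 'u' (2 times each)


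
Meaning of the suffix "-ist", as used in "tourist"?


Suffix: -ist
As in: tourist -> tour + -ist
Meaning = one who practices


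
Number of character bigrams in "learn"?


Word: "learn" (length 5)
Number of 2-grams = length - 2 + 1 = 5 - 2 + 1
= 4


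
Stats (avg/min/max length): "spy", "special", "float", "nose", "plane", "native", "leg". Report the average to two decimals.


Lengths: "spy"=3, "special"=7, "float"=5, "nose"=4, "plane"=5, "native"=6, "leg"=3
Sum = 33, Count = 7
Average = 33/7 = 4.71
= avg=4.71, min=3, max=7


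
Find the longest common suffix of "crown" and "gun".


Word 1: "crown"
Word 2: "gun"
Comparing from end:
  Pos -1: 'n' == 'n'
  Pos -2: 'w' != 'u' (stop)
LCS = "n" (length 1)


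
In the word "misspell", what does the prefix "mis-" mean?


Prefix: mis-
Example: misspell (mis- + spell)
Meaning = wrongly


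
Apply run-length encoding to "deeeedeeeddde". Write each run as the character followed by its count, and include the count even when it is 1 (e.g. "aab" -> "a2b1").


String: "deeeedeeeddde"
Scanning for consecutive runs:
  'd' x 1
  'e' x 4
  'd' x 1
  'e' x 3
  'd' x 3
  'e' x 1
RLE = "d1e4d1e3d3e1"


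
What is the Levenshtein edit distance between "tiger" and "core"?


Word 1: "tiger" (length 5)
Word 2: "core" (length 4)
One optimal edit sequence (insert/delete/substitute each cost 1):
  1. substitute 't' -> 'c'  (+1)
  2. substitute 'i' -> 'o'  (+1)
  3. substitute 'g' -> 'r'  (+1)
  4. keep 'e'
  5. delete 'r'  (+1)
Total edit operations: 4
Edit distance = 4


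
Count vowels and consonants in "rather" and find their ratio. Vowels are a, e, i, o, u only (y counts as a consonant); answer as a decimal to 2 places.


Word: "rather"
Vowels (a,e,i,o,u): 2
Consonants: 4
Ratio = 2/4
= 0.50


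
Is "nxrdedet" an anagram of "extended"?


Word 1: "extended" → sorted: ddeeentx
Word 2: "nxrdedet" → sorted: ddeenrtx
Same letters? ddeeentx != ddeenrtx
Anagram = No


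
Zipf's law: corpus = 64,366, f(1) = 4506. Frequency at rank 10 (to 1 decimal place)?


Zipf's law: f(r) = f(1) / r
f(1) = 4506
f(10) = 4506 / 10
= 450.6 occurrences


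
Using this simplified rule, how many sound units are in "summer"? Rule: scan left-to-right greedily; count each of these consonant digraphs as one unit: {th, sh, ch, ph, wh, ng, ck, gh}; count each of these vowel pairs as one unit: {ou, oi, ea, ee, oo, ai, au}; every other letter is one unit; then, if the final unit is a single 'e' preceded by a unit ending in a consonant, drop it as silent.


Word: "summer" (6 letters)
Left-to-right scan:
  1. 's' (letter)
  2. 'u' (letter)
  3. 'm' (letter)
  4. 'm' (letter)
  5. 'e' (letter)
  6. 'r' (letter)
Units from scan: 6
Sound units = 6 units


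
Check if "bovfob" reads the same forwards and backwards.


Word: "bovfob"
Reversed: "bofvob"
Forward == Backward? bovfob != bofvob
Palindrome = No


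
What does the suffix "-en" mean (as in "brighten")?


Suffix: -en
Example: brighten = bright + -en
Meaning = to make / become


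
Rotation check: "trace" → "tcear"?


Word: "trace", Candidate: "tcear"
Method: check if candidate is substring of word+word
"tracetrace" contains "tcear"? No
Is rotation = No


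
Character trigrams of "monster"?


Word: "monster" (length 7)
Number of trigrams = 7 - 3 + 1 = 5
  Position 0: "mon"
  Position 1: "ons"
  Position 2: "nst"
  Position 3: "ste"
  Position 4: "ter"
Trigrams = "mon", "ons", "nst", "ste", "ter"


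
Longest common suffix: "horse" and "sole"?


Word 1: "horse"
Word 2: "sole"
Comparing from end:
  Pos -1: 'e' == 'e'
  Pos -2: 's' != 'l' (stop)
LCS = "e" (length 1)


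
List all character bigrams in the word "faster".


Word: "faster" (length 6)
Number of bigrams = 6 - 2 + 1 = 5
  Position 0: "fa"
  Position 1: "as"
  Position 2: "st"
  Position 3: "te"
  Position 4: "er"
Bigrams = "fa", "as", "st", "te", "er"


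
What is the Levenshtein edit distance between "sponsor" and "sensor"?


Word 1: "sponsor" (length 7)
Word 2: "sensor" (length 6)
One optimal edit sequence (insert/delete/substitute each cost 1):
  1. keep 's'
  2. delete 'p'  (+1)
  3. substitute 'o' -> 'e'  (+1)
  4. keep 'n'
  5. keep 's'
  6. keep 'o'
  7. keep 'r'
Total edit operations: 2
Edit distance = 2


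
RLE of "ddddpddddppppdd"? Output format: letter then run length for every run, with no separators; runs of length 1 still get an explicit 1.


String: "ddddpddddppppdd"
Scanning for consecutive runs:
  'd' x 4
  'p' x 1
  'd' x 4
  'p' x 4
  'd' x 2
RLE = "d4p1d4p4d2"


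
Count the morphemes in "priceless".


Word: "priceless"
Morphemes: price | -less
Each morpheme carries meaning
= 2 morphemes


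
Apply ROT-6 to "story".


Word: "story"
Shift: 6
Each letter → (letter + shift) mod 26:
  's' (18) + 6 = 24 → 'y'
  't' (19) + 6 = 25 → 'z'
  'o' (14) + 6 = 20 → 'u'
  'r' (17) + 6 = 23 → 'x'
  'y' (24) + 6 = 4 → 'e'
Result = "yzuxe"


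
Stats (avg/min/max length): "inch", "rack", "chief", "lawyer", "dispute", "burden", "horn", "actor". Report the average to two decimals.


Lengths: "inch"=4, "rack"=4, "chief"=5, "lawyer"=6, "dispute"=7, "burden"=6, "horn"=4, "actor"=5
Sum = 41, Count = 8
Average = 41/8 = 5.13
= avg=5.13, min=4, max=7


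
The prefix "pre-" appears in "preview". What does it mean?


Prefix: pre-
Example: preview (pre- + view)
Meaning = before


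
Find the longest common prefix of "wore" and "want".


Word 1: "wore"
Word 2: "want"
Comparing from start:
  Pos 0: 'w' == 'w'
  Pos 1: 'o' != 'a' (stop)
LCP = "w" (length 1)


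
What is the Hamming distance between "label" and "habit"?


Comparing character by character (same length = 5):
  Pos 0: 'l' vs 'h' !=
  Pos 1: 'a' vs 'a' =
  Pos 2: 'b' vs 'b' =
  Pos 3: 'e' vs 'i' !=
  Pos 4: 'l' vs 't' !=
Hamming distance = 3


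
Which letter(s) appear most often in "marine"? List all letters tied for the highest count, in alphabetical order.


Word: "marine"
Letter counts:
  'a': 1
  'e': 1
  'i': 1
  'm': 1
  'n': 1
  'r': 1
Maximum count = 1
Most frequent = 'a', 'e', 'i', 'm', 'n', 'r' (1 time each)


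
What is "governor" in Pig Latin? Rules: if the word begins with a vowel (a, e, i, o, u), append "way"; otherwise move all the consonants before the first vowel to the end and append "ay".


Word: "governor"
Starts with consonant(s) → move to end, add 'ay'
Consonant cluster: "g"
Pig Latin = "overnorgay"


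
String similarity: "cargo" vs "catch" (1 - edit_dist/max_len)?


Word 1: "cargo" (length 5)
Word 2: "catch" (length 5)
One optimal edit sequence:
  1. keep 'c'
  2. keep 'a'
  3. substitute 'r' -> 't'  (+1)
  4. substitute 'g' -> 'c'  (+1)
  5. substitute 'o' -> 'h'  (+1)
Edit distance = 3
Max length = max(5, 5) = 5
Similarity = 1 - 3/5
= 0.4000


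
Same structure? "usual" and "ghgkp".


Pattern of "usual": [0, 1, 0, 2, 3]
Pattern of "ghgkp": [0, 1, 0, 2, 3]
Patterns match
Same pattern = Yes


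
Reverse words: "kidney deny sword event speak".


Original: "kidney deny sword event speak"
Words (1..n): kidney | deny | sword | event | speak
Reversed (n..1): speak | event | sword | deny | kidney
Result = "speak event sword deny kidney"


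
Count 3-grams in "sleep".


Word: "sleep" (length 5)
Number of 3-grams = length - 3 + 1 = 5 - 3 + 1
= 3


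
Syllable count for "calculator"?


Word: "calculator"
Syllable breakdown: cal-cu-la-tor
Counting: 4 parts
= 4 syllables


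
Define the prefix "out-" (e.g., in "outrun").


Prefix: out-
Example: outrun = out- + run
Meaning = surpass


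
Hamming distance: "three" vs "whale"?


Comparing character by character (same length = 5):
  Pos 0: 't' vs 'w' !=
  Pos 1: 'h' vs 'h' =
  Pos 2: 'r' vs 'a' !=
  Pos 3: 'e' vs 'l' !=
  Pos 4: 'e' vs 'e' =
Hamming distance = 3


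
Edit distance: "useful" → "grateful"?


Word 1: "useful" (length 6)
Word 2: "grateful" (length 8)
One optimal edit sequence (insert/delete/substitute each cost 1):
  1. insert 'g'  (+1)
  2. insert 'r'  (+1)
  3. substitute 'u' -> 'a'  (+1)
  4. substitute 's' -> 't'  (+1)
  5. keep 'e'
  6. keep 'f'
  7. keep 'u'
  8. keep 'l'
Total edit operations: 4
Edit distance = 4


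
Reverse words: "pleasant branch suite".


Original: "pleasant branch suite"
Words (1..n): pleasant | branch | suite
Reversed (n..1): suite | branch | pleasant
Result = "suite branch pleasant"


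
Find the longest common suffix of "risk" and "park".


Word 1: "risk"
Word 2: "park"
Comparing from end:
  Pos -1: 'k' == 'k'
  Pos -2: 's' != 'r' (stop)
LCS = "k" (length 1)


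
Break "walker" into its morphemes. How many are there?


Word: "walker"
Morphemes: walk / -er
Each morpheme carries meaning
= 2 morphemes


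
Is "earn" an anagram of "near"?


Word 1: "near" → sorted: aenr
Word 2: "earn" → sorted: aenr
Same letters? aenr == aenr
Anagram = Yes


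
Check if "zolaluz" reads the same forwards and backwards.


Word: "zolaluz"
Reversed: "zulaloz"
Forward == Backward? zolaluz != zulaloz
Palindrome = No


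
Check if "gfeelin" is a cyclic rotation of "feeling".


Word: "feeling", Candidate: "gfeelin"
Method: check if candidate is substring of word+word
"feelingfeeling" contains "gfeelin"? Yes
Is rotation = Yes


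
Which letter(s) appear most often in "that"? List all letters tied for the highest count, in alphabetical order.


Word: "that"
Letter counts:
  'a': 1
  'h': 1
  't': 2
Maximum count = 2
Most frequent = 't' (2 times each)


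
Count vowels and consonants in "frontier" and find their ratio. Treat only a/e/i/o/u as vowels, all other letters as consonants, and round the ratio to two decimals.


Word: "frontier"
Vowels (a,e,i,o,u): 3
Consonants: 5
Ratio = 3/5
= 0.60


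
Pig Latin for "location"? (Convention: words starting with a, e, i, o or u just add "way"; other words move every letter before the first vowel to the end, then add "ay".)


Word: "location"
Starts with consonant(s) → move to end, add 'ay'
Consonant cluster: "l"
Pig Latin = "ocationlay"


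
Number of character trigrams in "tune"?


Word: "tune" (length 4)
Number of 3-grams = length - 3 + 1 = 4 - 3 + 1
= 2


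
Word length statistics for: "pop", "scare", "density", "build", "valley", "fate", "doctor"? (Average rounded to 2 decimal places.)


Lengths: "pop"=3, "scare"=5, "density"=7, "build"=5, "valley"=6, "fate"=4, "doctor"=6
Sum = 36, Count = 7
Average = 36/7 = 5.14
= avg=5.14, min=3, max=7


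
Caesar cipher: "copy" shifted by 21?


Word: "copy"
Shift: 21
Each letter → (letter + shift) mod 26:
  'c' (2) + 21 = 23 → 'x'
  'o' (14) + 21 = 9 → 'j'
  'p' (15) + 21 = 10 → 'k'
  'y' (24) + 21 = 19 → 't'
Result = "xjkt"


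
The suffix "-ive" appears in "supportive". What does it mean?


Suffix: -ive
Example: supportive = support + -ive
Meaning = tending to


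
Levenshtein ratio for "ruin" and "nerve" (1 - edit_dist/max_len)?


Word 1: "ruin" (length 4)
Word 2: "nerve" (length 5)
One optimal edit sequence:
  1. insert 'n'  (+1)
  2. substitute 'r' -> 'e'  (+1)
  3. substitute 'u' -> 'r'  (+1)
  4. substitute 'i' -> 'v'  (+1)
  5. substitute 'n' -> 'e'  (+1)
Edit distance = 5
Max length = max(4, 5) = 5
Similarity = 1 - 5/5
= 0.0000


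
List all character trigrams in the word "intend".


Word: "intend" (length 6)
Number of trigrams = 6 - 3 + 1 = 4
  Position 0: "int"
  Position 1: "nte"
  Position 2: "ten"
  Position 3: "end"
Trigrams = "int", "nte", "ten", "end"


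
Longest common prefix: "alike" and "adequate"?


Word 1: "alike"
Word 2: "adequate"
Comparing from start:
  Pos 0: 'a' == 'a'
  Pos 1: 'l' != 'd' (stop)
LCP = "a" (length 1)


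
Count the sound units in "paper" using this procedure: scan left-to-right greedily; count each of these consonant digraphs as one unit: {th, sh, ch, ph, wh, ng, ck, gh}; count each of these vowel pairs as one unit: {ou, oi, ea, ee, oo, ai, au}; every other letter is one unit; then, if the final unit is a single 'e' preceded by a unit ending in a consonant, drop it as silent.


Word: "paper" (5 letters)
Left-to-right scan:
  (1) 'p' (letter)
  (2) 'a' (letter)
  (3) 'p' (letter)
  (4) 'e' (letter)
  (5) 'r' (letter)
Units from scan: 5
Sound units = 5 units


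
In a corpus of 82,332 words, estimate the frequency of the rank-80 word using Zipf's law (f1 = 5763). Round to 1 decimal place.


Zipf's law: f(r) = f(1) / r
f(1) = 5763
f(80) = 5763 / 80
= 72.0 occurrences


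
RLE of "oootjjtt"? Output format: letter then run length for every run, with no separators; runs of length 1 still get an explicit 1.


String: "oootjjtt"
Scanning for consecutive runs:
  'o' x 3
  't' x 1
  'j' x 2
  't' x 2
RLE = "o3t1j2t2"


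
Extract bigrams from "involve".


Word: "involve" (length 7)
Number of bigrams = 7 - 2 + 1 = 6
  Position 0: "in"
  Position 1: "nv"
  Position 2: "vo"
  Position 3: "ol"
  Position 4: "lv"
  Position 5: "ve"
Bigrams = "in", "nv", "vo", "ol", "lv", "ve"


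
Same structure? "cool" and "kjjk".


Pattern of "cool": [0, 1, 1, 2]
Pattern of "kjjk": [0, 1, 1, 0]
Patterns do not match
Same pattern = No


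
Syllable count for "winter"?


Word: "winter"
Syllable breakdown: win-ter
Counting: 2 parts
= 2 syllables


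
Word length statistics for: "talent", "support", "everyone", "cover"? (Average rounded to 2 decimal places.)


Lengths: "talent"=6, "support"=7, "everyone"=8, "cover"=5
Sum = 26, Count = 4
Average = 26/4 = 6.50
= avg=6.50, min=5, max=8


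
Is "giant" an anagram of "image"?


Word 1: "image" → sorted: aegim
Word 2: "giant" → sorted: agint
Same letters? aegim != agint
Anagram = No


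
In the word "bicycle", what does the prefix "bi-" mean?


Prefix: bi-
Example: bicycle (bi- + cycle)
Meaning = two


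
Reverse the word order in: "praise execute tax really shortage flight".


Original: "praise execute tax really shortage flight"
Words (1..n): praise | execute | tax | really | shortage | flight
Reversed (n..1): flight | shortage | really | tax | execute | praise
Result = "flight shortage really tax execute praise"


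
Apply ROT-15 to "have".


Word: "have"
Shift: 15
Each letter → (letter + shift) mod 26:
  'h' (7) + 15 = 22 → 'w'
  'a' (0) + 15 = 15 → 'p'
  'v' (21) + 15 = 10 → 'k'
  'e' (4) + 15 = 19 → 't'
Result = "wpkt"


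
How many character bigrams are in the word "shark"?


Word: "shark" (length 5)
Number of 2-grams = length - 2 + 1 = 5 - 2 + 1
= 4


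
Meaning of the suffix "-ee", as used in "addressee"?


Suffix: -ee
As in: addressee -> address + -ee
Meaning = one who receives


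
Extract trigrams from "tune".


Word: "tune" (length 4)
Number of trigrams = 4 - 3 + 1 = 2
  Position 0: "tun"
  Position 1: "une"
Trigrams = "tun", "une"


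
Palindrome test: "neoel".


Word: "neoel"
Reversed: "leoen"
Forward == Backward? neoel != leoen
Palindrome = No


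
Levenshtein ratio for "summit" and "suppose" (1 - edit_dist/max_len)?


Word 1: "summit" (length 6)
Word 2: "suppose" (length 7)
One optimal edit sequence:
  1. keep 's'
  2. keep 'u'
  3. insert 'p'  (+1)
  4. substitute 'm' -> 'p'  (+1)
  5. substitute 'm' -> 'o'  (+1)
  6. substitute 'i' -> 's'  (+1)
  7. substitute 't' -> 'e'  (+1)
Edit distance = 5
Max length = max(6, 7) = 7
Similarity = 1 - 5/7
= 0.2857


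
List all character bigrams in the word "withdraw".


Word: "withdraw" (length 8)
Number of bigrams = 8 - 2 + 1 = 7
  Position 0: "wi"
  Position 1: "it"
  Position 2: "th"
  Position 3: "hd"
  Position 4: "dr"
  Position 5: "ra"
  Position 6: "aw"
Bigrams = "wi", "it", "th", "hd", "dr", "ra", "aw"


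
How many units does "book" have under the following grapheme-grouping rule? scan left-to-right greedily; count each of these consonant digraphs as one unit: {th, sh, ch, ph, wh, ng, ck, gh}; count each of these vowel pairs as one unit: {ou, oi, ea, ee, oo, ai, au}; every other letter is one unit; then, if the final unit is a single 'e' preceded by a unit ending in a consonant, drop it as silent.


Word: "book" (4 letters)
Left-to-right scan:
  1. 'b' (letter)
  2. 'oo' (vowel-pair)
  3. 'k' (letter)
Units from scan: 3
Sound units = 3 units


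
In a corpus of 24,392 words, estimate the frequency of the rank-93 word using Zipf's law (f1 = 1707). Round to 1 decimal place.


Zipf's law: f(r) = f(1) / r
f(1) = 1707
f(93) = 1707 / 93
= 18.4 occurrences


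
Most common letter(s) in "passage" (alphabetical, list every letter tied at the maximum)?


Word: "passage"
Letter counts:
  'a': 2
  'e': 1
  'g': 1
  'p': 1
  's': 2
Maximum count = 2
Most frequent = 'a', 's' (2 times each)


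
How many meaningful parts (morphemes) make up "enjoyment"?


Word: "enjoyment"
Morphemes: en- + joy + -ment
Each morpheme carries meaning
= 3 morphemes


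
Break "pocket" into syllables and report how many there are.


Word: "pocket"
Syllable breakdown: pock · et
Counting: 2 parts
= 2 syllables


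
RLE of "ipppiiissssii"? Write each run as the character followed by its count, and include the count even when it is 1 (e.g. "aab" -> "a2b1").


String: "ipppiiissssii"
Scanning for consecutive runs:
  'i' x 1
  'p' x 3
  'i' x 3
  's' x 4
  'i' x 2
RLE = "i1p3i3s4i2"


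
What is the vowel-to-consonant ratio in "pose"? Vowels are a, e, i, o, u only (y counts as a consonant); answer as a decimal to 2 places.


Word: "pose"
Vowels (a,e,i,o,u): 2
Consonants: 2
Ratio = 2/2
= 1.00


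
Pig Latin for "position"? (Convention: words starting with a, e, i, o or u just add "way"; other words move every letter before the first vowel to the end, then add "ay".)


Word: "position"
Starts with consonant(s) → move to end, add 'ay'
Consonant cluster: "p"
Pig Latin = "ositionpay"


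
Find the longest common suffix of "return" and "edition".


Word 1: "return"
Word 2: "edition"
Comparing from end:
  Pos -1: 'n' == 'n'
  Pos -2: 'r' != 'o' (stop)
LCS = "n" (length 1)


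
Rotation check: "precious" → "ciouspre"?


Word: "precious", Candidate: "ciouspre"
Method: check if candidate is substring of word+word
"preciousprecious" contains "ciouspre"? Yes
Is rotation = Yes


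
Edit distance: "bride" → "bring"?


Word 1: "bride" (length 5)
Word 2: "bring" (length 5)
One optimal edit sequence (insert/delete/substitute each cost 1):
  1. keep 'b'
  2. keep 'r'
  3. keep 'i'
  4. substitute 'd' -> 'n'  (+1)
  5. substitute 'e' -> 'g'  (+1)
Total edit operations: 2
Edit distance = 2


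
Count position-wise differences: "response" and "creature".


Comparing character by character (same length = 8):
  Pos 0: 'r' vs 'c' !=
  Pos 1: 'e' vs 'r' !=
  Pos 2: 's' vs 'e' !=
  Pos 3: 'p' vs 'a' !=
  Pos 4: 'o' vs 't' !=
  Pos 5: 'n' vs 'u' !=
  Pos 6: 's' vs 'r' !=
  Pos 7: 'e' vs 'e' =
Hamming distance = 7


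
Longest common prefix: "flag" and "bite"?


Word 1: "flag"
Word 2: "bite"
Comparing from start:
  Pos 0: 'f' != 'b' (stop)
LCP = "" (length 0)


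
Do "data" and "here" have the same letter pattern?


Pattern of "data": [0, 1, 2, 1]
Pattern of "here": [0, 1, 2, 1]
Patterns match
Same pattern = Yes


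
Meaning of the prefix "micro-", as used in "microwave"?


Prefix: micro-
Example: microwave (micro- + wave)
Meaning = small


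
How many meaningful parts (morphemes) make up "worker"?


Word: "worker"
Morphemes: work + -er
Each morpheme carries meaning
= 2 morphemes


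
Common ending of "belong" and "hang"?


Word 1: "belong"
Word 2: "hang"
Comparing from end:
  Pos -1: 'g' == 'g'
  Pos -2: 'n' == 'n'
  Pos -3: 'o' != 'a' (stop)
LCS = "ng" (length 2)


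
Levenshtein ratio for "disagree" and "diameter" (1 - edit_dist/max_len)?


Word 1: "disagree" (length 8)
Word 2: "diameter" (length 8)
One optimal edit sequence:
  1. keep 'd'
  2. keep 'i'
  3. substitute 's' -> 'a'  (+1)
  4. substitute 'a' -> 'm'  (+1)
  5. substitute 'g' -> 'e'  (+1)
  6. substitute 'r' -> 't'  (+1)
  7. keep 'e'
  8. substitute 'e' -> 'r'  (+1)
Edit distance = 5
Max length = max(8, 8) = 8
Similarity = 1 - 5/8
= 0.3750


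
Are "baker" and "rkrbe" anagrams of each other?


Word 1: "baker" → sorted: abekr
Word 2: "rkrbe" → sorted: bekrr
Same letters? abekr != bekrr
Anagram = No


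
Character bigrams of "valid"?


Word: "valid" (length 5)
Number of bigrams = 5 - 2 + 1 = 4
  Position 0: "va"
  Position 1: "al"
  Position 2: "li"
  Position 3: "id"
Bigrams = "va", "al", "li", "id"


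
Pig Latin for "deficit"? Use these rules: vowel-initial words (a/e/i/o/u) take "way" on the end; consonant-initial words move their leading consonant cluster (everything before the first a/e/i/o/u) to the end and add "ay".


Word: "deficit"
Starts with consonant(s) → move to end, add 'ay'
Consonant cluster: "d"
Pig Latin = "eficitday"


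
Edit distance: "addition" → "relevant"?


Word 1: "addition" (length 8)
Word 2: "relevant" (length 8)
One optimal edit sequence (insert/delete/substitute each cost 1):
  1. substitute 'a' -> 'r'  (+1)
  2. substitute 'd' -> 'e'  (+1)
  3. substitute 'd' -> 'l'  (+1)
  4. substitute 'i' -> 'e'  (+1)
  5. substitute 't' -> 'v'  (+1)
  6. substitute 'i' -> 'a'  (+1)
  7. substitute 'o' -> 'n'  (+1)
  8. substitute 'n' -> 't'  (+1)
Total edit operations: 8
Edit distance = 8


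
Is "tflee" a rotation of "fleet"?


Word: "fleet", Candidate: "tflee"
Method: check if candidate is substring of word+word
"fleetfleet" contains "tflee"? Yes
Is rotation = Yes


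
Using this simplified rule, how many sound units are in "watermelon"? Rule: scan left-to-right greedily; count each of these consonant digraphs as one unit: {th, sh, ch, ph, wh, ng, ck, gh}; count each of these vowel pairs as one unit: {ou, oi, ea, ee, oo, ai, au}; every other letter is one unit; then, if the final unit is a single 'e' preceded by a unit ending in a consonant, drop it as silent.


Word: "watermelon" (10 letters)
Left-to-right scan:
  [1] 'w' (letter)
  [2] 'a' (letter)
  [3] 't' (letter)
  [4] 'e' (letter)
  [5] 'r' (letter)
  [6] 'm' (letter)
  [7] 'e' (letter)
  [8] 'l' (letter)
  [9] 'o' (letter)
  [10] 'n' (letter)
Units from scan: 10
Sound units = 10 units


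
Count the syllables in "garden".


Word: "garden"
Syllable breakdown: gar · den
Counting: 2 parts
= 2 syllables


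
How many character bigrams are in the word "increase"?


Word: "increase" (length 8)
Number of 2-grams = length - 2 + 1 = 8 - 2 + 1
= 7


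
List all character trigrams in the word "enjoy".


Word: "enjoy" (length 5)
Number of trigrams = 5 - 3 + 1 = 3
  Position 0: "enj"
  Position 1: "njo"
  Position 2: "joy"
Trigrams = "enj", "njo", "joy"


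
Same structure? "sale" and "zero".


Pattern of "sale": [0, 1, 2, 3]
Pattern of "zero": [0, 1, 2, 3]
Patterns match
Same pattern = Yes


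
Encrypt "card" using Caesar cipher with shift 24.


Word: "card"
Shift: 24
Each letter → (letter + shift) mod 26:
  'c' (2) + 24 = 0 → 'a'
  'a' (0) + 24 = 24 → 'y'
  'r' (17) + 24 = 15 → 'p'
  'd' (3) + 24 = 1 → 'b'
Result = "aypb"


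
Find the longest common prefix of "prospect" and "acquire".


Word 1: "prospect"
Word 2: "acquire"
Comparing from start:
  Pos 0: 'p' != 'a' (stop)
LCP = "" (length 0)


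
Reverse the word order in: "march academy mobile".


Original: "march academy mobile"
Words (1..n): march | academy | mobile
Reversed (n..1): mobile | academy | march
Result = "mobile academy march"


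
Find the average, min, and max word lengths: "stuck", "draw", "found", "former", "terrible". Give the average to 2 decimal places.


Lengths: "stuck"=5, "draw"=4, "found"=5, "former"=6, "terrible"=8
Sum = 28, Count = 5
Average = 28/5 = 5.60
= avg=5.60, min=4, max=8


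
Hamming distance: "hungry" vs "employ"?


Comparing character by character (same length = 6):
  Pos 0: 'h' vs 'e' !=
  Pos 1: 'u' vs 'm' !=
  Pos 2: 'n' vs 'p' !=
  Pos 3: 'g' vs 'l' !=
  Pos 4: 'r' vs 'o' !=
  Pos 5: 'y' vs 'y' =
Hamming distance = 5


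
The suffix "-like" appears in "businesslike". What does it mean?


Suffix: -like
As in: businesslike -> business + -like
Meaning = resembling


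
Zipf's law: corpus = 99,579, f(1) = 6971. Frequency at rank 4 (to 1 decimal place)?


Zipf's law: f(r) = f(1) / r
f(1) = 6971
f(4) = 6971 / 4
= 1742.8 occurrences


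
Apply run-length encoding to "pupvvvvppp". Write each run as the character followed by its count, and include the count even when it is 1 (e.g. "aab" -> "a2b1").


String: "pupvvvvppp"
Scanning for consecutive runs:
  'p' x 1
  'u' x 1
  'p' x 1
  'v' x 4
  'p' x 3
RLE = "p1u1p1v4p3"


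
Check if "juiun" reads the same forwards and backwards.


Word: "juiun"
Reversed: "nuiuj"
Forward == Backward? juiun != nuiuj
Palindrome = No


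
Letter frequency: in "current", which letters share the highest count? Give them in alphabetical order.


Word: "current"
Letter counts:
  'c': 1
  'e': 1
  'n': 1
  'r': 2
  't': 1
  'u': 1
Maximum count = 2
Most frequent = 'r' (2 times each)


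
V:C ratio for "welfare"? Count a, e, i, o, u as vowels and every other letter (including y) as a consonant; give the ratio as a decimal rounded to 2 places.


Word: "welfare"
Vowels (a,e,i,o,u): 3
Consonants: 4
Ratio = 3/4
= 0.75


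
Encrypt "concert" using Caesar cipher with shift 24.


Word: "concert"
Shift: 24
Each letter → (letter + shift) mod 26:
  'c' (2) + 24 = 0 → 'a'
  'o' (14) + 24 = 12 → 'm'
  'n' (13) + 24 = 11 → 'l'
  'c' (2) + 24 = 0 → 'a'
  'e' (4) + 24 = 2 → 'c'
  'r' (17) + 24 = 15 → 'p'
  't' (19) + 24 = 17 → 'r'
Result = "amlacpr"


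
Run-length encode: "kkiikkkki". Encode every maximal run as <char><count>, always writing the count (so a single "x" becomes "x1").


String: "kkiikkkki"
Scanning for consecutive runs:
  'k' x 2
  'i' x 2
  'k' x 4
  'i' x 1
RLE = "k2i2k4i1"


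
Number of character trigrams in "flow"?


Word: "flow" (length 4)
Number of 3-grams = length - 3 + 1 = 4 - 3 + 1
= 2


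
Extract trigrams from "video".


Word: "video" (length 5)
Number of trigrams = 5 - 3 + 1 = 3
  Position 0: "vid"
  Position 1: "ide"
  Position 2: "deo"
Trigrams = "vid", "ide", "deo"


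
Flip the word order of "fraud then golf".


Original: "fraud then golf"
Words (1..n): fraud | then | golf
Reversed (n..1): golf | then | fraud
Result = "golf then fraud"


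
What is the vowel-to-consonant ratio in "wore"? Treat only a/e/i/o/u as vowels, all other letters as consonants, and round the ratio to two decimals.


Word: "wore"
Vowels (a,e,i,o,u): 2
Consonants: 2
Ratio = 2/2
= 1.00


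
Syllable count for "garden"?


Word: "garden"
Syllable breakdown: gar · den
Counting: 2 parts
= 2 syllables


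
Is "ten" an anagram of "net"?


Word 1: "net" → sorted: ent
Word 2: "ten" → sorted: ent
Same letters? ent == ent
Anagram = Yes


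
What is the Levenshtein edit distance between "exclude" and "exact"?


Word 1: "exclude" (length 7)
Word 2: "exact" (length 5)
One optimal edit sequence (insert/delete/substitute each cost 1):
  1. keep 'e'
  2. keep 'x'
  3. delete 'c'  (+1)
  4. delete 'l'  (+1)
  5. substitute 'u' -> 'a'  (+1)
  6. substitute 'd' -> 'c'  (+1)
  7. substitute 'e' -> 't'  (+1)
Total edit operations: 5
Edit distance = 5


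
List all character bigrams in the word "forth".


Word: "forth" (length 5)
Number of bigrams = 5 - 2 + 1 = 4
  Position 0: "fo"
  Position 1: "or"
  Position 2: "rt"
  Position 3: "th"
Bigrams = "fo", "or", "rt", "th"


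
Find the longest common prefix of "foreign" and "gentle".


Word 1: "foreign"
Word 2: "gentle"
Comparing from start:
  Pos 0: 'f' != 'g' (stop)
LCP = "" (length 0)


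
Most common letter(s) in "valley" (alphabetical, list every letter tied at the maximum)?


Word: "valley"
Letter counts:
  'a': 1
  'e': 1
  'l': 2
  'v': 1
  'y': 1
Maximum count = 2
Most frequent = 'l' (2 times each)


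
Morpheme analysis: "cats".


Word: "cats"
Morphemes: cat | -s
Each morpheme carries meaning
= 2 morphemes


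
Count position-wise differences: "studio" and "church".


Comparing character by character (same length = 6):
  Pos 0: 's' vs 'c' !=
  Pos 1: 't' vs 'h' !=
  Pos 2: 'u' vs 'u' =
  Pos 3: 'd' vs 'r' !=
  Pos 4: 'i' vs 'c' !=
  Pos 5: 'o' vs 'h' !=
Hamming distance = 5


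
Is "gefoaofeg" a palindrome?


Word: "gefoaofeg"
Reversed: "gefoaofeg"
Forward == Backward? gefoaofeg == gefoaofeg
Palindrome = Yes


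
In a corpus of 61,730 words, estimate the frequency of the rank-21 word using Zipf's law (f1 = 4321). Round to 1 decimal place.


Zipf's law: f(r) = f(1) / r
f(1) = 4321
f(21) = 4321 / 21
= 205.8 occurrences


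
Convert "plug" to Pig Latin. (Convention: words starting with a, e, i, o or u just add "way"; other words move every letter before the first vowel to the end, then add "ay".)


Word: "plug"
Starts with consonant(s) → move to end, add 'ay'
Consonant cluster: "pl"
Pig Latin = "ugplay"


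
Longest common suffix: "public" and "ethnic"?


Word 1: "public"
Word 2: "ethnic"
Comparing from end:
  Pos -1: 'c' == 'c'
  Pos -2: 'i' == 'i'
  Pos -3: 'l' != 'n' (stop)
LCS = "ic" (length 2)


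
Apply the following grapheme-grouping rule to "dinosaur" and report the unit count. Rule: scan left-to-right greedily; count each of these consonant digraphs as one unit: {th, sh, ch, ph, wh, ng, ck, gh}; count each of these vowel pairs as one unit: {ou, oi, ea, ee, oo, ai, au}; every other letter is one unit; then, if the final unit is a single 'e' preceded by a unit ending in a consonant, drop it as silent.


Word: "dinosaur" (8 letters)
Left-to-right scan:
  (1) 'd' (letter)
  (2) 'i' (letter)
  (3) 'n' (letter)
  (4) 'o' (letter)
  (5) 's' (letter)
  (6) 'au' (vowel-pair)
  (7) 'r' (letter)
Units from scan: 7
Sound units = 7 units


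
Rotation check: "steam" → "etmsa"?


Word: "steam", Candidate: "etmsa"
Method: check if candidate is substring of word+word
"steamsteam" contains "etmsa"? No
Is rotation = No


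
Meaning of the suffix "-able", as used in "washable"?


Suffix: -able
Example: washable (wash + -able)
Meaning = capable of


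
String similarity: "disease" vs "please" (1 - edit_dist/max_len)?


Word 1: "disease" (length 7)
Word 2: "please" (length 6)
One optimal edit sequence:
  1. delete 'd'  (+1)
  2. substitute 'i' -> 'p'  (+1)
  3. substitute 's' -> 'l'  (+1)
  4. keep 'e'
  5. keep 'a'
  6. keep 's'
  7. keep 'e'
Edit distance = 3
Max length = max(7, 6) = 7
Similarity = 1 - 3/7
= 0.5714


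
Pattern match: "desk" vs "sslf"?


Pattern of "desk": [0, 1, 2, 3]
Pattern of "sslf": [0, 0, 1, 2]
Patterns do not match
Same pattern = No


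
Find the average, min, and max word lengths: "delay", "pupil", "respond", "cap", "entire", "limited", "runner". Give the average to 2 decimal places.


Lengths: "delay"=5, "pupil"=5, "respond"=7, "cap"=3, "entire"=6, "limited"=7, "runner"=6
Sum = 39, Count = 7
Average = 39/7 = 5.57
= avg=5.57, min=3, max=7


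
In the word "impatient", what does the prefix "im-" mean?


Prefix: im-
Example: impatient (im- + patient)
Meaning = not / into


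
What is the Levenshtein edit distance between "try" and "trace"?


Word 1: "try" (length 3)
Word 2: "trace" (length 5)
One optimal edit sequence (insert/delete/substitute each cost 1):
  1. keep 't'
  2. keep 'r'
  3. insert 'a'  (+1)
  4. insert 'c'  (+1)
  5. substitute 'y' -> 'e'  (+1)
Total edit operations: 3
Edit distance = 3


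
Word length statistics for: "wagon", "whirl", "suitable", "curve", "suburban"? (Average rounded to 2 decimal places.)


Lengths: "wagon"=5, "whirl"=5, "suitable"=8, "curve"=5, "suburban"=8
Sum = 31, Count = 5
Average = 31/5 = 6.20
= avg=6.20, min=5, max=8


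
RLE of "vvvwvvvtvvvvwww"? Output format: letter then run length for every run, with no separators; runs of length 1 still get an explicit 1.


String: "vvvwvvvtvvvvwww"
Scanning for consecutive runs:
  'v' x 3
  'w' x 1
  'v' x 3
  't' x 1
  'v' x 4
  'w' x 3
RLE = "v3w1v3t1v4w3"


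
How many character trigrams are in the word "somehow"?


Word: "somehow" (length 7)
Number of 3-grams = length - 3 + 1 = 7 - 3 + 1
= 5


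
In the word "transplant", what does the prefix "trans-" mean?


Prefix: trans-
Example: transplant = trans- + plant
Meaning = across


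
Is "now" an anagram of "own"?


Word 1: "own" → sorted: now
Word 2: "now" → sorted: now
Same letters? now == now
Anagram = Yes


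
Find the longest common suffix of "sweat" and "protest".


Word 1: "sweat"
Word 2: "protest"
Comparing from end:
  Pos -1: 't' == 't'
  Pos -2: 'a' != 's' (stop)
LCS = "t" (length 1)


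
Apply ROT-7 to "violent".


Word: "violent"
Shift: 7
Each letter → (letter + shift) mod 26:
  'v' (21) + 7 = 2 → 'c'
  'i' (8) + 7 = 15 → 'p'
  'o' (14) + 7 = 21 → 'v'
  'l' (11) + 7 = 18 → 's'
  'e' (4) + 7 = 11 → 'l'
  'n' (13) + 7 = 20 → 'u'
  't' (19) + 7 = 0 → 'a'
Result = "cpvslua"


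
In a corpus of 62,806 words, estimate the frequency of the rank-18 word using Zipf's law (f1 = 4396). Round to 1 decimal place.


Zipf's law: f(r) = f(1) / r
f(1) = 4396
f(18) = 4396 / 18
= 244.2 occurrences


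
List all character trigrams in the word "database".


Word: "database" (length 8)
Number of trigrams = 8 - 3 + 1 = 6
  Position 0: "dat"
  Position 1: "ata"
  Position 2: "tab"
  Position 3: "aba"
  Position 4: "bas"
  Position 5: "ase"
Trigrams = "dat", "ata", "tab", "aba", "bas", "ase"


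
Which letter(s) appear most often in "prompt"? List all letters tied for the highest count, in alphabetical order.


Word: "prompt"
Letter counts:
  'm': 1
  'o': 1
  'p': 2
  'r': 1
  't': 1
Maximum count = 2
Most frequent = 'p' (2 times each)


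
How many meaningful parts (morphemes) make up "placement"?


Word: "placement"
Morphemes: place + -ment
Each morpheme carries meaning
= 2 morphemes


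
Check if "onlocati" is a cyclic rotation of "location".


Word: "location", Candidate: "onlocati"
Method: check if candidate is substring of word+word
"locationlocation" contains "onlocati"? Yes
Is rotation = Yes


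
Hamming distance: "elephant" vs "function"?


Comparing character by character (same length = 8):
  Pos 0: 'e' vs 'f' !=
  Pos 1: 'l' vs 'u' !=
  Pos 2: 'e' vs 'n' !=
  Pos 3: 'p' vs 'c' !=
  Pos 4: 'h' vs 't' !=
  Pos 5: 'a' vs 'i' !=
  Pos 6: 'n' vs 'o' !=
  Pos 7: 't' vs 'n' !=
Hamming distance = 8


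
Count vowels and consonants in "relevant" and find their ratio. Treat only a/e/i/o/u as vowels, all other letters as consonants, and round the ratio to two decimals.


Word: "relevant"
Vowels (a,e,i,o,u): 3
Consonants: 5
Ratio = 3/5
= 0.60


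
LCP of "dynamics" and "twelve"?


Word 1: "dynamics"
Word 2: "twelve"
Comparing from start:
  Pos 0: 'd' != 't' (stop)
LCP = "" (length 0)


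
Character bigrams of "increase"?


Word: "increase" (length 8)
Number of bigrams = 8 - 2 + 1 = 7
  Position 0: "in"
  Position 1: "nc"
  Position 2: "cr"
  Position 3: "re"
  Position 4: "ea"
  Position 5: "as"
  Position 6: "se"
Bigrams = "in", "nc", "cr", "re", "ea", "as", "se"


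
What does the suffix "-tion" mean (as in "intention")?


Suffix: -tion
As in: intention -> intend + -tion, with a spelling change
Meaning = act or process


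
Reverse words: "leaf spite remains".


Original: "leaf spite remains"
Words (1..n): leaf | spite | remains
Reversed (n..1): remains | spite | leaf
Result = "remains spite leaf"


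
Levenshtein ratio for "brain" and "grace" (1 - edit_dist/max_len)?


Word 1: "brain" (length 5)
Word 2: "grace" (length 5)
One optimal edit sequence:
  1. substitute 'b' -> 'g'  (+1)
  2. keep 'r'
  3. keep 'a'
  4. substitute 'i' -> 'c'  (+1)
  5. substitute 'n' -> 'e'  (+1)
Edit distance = 3
Max length = max(5, 5) = 5
Similarity = 1 - 3/5
= 0.4000


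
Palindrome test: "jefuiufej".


Word: "jefuiufej"
Reversed: "jefuiufej"
Forward == Backward? jefuiufej == jefuiufej
Palindrome = Yes


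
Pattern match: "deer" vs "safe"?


Pattern of "deer": [0, 1, 1, 2]
Pattern of "safe": [0, 1, 2, 3]
Patterns do not match
Same pattern = No


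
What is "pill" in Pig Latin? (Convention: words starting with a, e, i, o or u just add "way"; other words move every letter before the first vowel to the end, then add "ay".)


Word: "pill"
Starts with consonant(s) → move to end, add 'ay'
Consonant cluster: "p"
Pig Latin = "illpay"
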